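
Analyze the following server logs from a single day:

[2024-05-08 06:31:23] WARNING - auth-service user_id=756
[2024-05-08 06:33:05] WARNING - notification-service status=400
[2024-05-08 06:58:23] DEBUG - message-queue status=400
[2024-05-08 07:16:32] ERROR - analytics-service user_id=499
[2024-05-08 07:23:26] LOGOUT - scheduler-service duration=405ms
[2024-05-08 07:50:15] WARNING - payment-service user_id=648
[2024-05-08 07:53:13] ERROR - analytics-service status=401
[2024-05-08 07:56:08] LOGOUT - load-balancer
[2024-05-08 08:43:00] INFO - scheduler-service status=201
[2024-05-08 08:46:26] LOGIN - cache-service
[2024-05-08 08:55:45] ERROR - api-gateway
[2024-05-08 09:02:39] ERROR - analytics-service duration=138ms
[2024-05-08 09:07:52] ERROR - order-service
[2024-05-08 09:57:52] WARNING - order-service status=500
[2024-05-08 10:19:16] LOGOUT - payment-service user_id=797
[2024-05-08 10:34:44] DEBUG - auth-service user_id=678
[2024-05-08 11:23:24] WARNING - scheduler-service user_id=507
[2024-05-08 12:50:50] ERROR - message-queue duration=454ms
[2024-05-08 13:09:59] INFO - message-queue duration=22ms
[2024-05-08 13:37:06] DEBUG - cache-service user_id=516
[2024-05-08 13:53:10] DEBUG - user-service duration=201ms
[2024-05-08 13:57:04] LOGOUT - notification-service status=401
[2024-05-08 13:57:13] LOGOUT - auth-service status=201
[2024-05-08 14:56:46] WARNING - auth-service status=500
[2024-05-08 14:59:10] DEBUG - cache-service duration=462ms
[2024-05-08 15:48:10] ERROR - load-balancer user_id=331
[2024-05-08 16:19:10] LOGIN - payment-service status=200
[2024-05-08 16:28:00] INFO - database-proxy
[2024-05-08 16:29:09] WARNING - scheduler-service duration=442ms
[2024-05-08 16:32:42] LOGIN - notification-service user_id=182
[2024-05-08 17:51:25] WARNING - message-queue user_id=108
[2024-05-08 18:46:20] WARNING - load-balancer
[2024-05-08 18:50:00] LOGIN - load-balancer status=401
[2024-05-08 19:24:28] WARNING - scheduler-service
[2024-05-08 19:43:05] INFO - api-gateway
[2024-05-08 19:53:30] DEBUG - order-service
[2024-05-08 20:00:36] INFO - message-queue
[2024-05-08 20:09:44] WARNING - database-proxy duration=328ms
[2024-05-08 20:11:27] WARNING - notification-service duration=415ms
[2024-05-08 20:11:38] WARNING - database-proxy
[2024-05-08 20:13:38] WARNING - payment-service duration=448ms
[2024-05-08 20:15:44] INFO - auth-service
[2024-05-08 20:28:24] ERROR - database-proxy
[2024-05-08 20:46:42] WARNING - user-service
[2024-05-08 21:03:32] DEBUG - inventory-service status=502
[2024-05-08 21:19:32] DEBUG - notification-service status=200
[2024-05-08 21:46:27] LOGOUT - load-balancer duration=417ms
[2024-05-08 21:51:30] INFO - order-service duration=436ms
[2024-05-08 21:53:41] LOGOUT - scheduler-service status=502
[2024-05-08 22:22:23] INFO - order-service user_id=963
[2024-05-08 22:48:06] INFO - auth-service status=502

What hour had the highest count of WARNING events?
20

To find the peak hour:

1. Group all WARNING events by hour
2. Count events in each hour
3. Find hour with maximum count
4. Peak hour: 20 (with 5 events)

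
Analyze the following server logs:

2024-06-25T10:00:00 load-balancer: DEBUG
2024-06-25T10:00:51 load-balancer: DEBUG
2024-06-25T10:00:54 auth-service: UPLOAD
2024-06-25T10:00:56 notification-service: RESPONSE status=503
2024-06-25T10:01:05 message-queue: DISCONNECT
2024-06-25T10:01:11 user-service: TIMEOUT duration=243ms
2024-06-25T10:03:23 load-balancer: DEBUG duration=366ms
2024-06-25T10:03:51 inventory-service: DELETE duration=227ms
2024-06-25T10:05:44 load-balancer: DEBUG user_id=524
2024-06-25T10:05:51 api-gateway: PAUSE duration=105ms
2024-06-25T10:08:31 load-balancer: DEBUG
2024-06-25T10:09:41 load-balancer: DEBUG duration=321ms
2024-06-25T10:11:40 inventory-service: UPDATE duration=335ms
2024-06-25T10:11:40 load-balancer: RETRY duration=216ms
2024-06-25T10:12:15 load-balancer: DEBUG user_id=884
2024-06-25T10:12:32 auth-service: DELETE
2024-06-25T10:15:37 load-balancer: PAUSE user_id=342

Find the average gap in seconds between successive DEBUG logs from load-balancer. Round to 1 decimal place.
122.5

To calculate average interval:

1. Find all DEBUG events for load-balancer in order
2. Calculate time gaps between consecutive events
3. Compute mean of gaps: 735 / 6 = 122.5 seconds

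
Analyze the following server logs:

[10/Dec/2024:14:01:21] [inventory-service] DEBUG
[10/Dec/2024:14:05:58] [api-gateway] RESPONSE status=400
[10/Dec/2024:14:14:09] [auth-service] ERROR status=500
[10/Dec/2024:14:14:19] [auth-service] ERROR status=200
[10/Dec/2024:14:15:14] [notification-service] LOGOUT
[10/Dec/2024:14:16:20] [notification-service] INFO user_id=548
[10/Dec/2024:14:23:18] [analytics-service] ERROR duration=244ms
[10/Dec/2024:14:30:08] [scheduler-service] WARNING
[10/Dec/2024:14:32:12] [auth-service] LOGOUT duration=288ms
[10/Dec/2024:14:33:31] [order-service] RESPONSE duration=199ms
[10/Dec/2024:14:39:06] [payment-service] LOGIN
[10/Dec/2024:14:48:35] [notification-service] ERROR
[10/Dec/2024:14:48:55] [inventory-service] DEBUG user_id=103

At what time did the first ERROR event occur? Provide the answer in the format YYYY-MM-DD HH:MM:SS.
2024-12-10 14:14:09

To find the first event:

1. Filter for all ERROR events
2. Sort by timestamp
3. Select the first one
4. Timestamp: 2024-12-10 14:14:09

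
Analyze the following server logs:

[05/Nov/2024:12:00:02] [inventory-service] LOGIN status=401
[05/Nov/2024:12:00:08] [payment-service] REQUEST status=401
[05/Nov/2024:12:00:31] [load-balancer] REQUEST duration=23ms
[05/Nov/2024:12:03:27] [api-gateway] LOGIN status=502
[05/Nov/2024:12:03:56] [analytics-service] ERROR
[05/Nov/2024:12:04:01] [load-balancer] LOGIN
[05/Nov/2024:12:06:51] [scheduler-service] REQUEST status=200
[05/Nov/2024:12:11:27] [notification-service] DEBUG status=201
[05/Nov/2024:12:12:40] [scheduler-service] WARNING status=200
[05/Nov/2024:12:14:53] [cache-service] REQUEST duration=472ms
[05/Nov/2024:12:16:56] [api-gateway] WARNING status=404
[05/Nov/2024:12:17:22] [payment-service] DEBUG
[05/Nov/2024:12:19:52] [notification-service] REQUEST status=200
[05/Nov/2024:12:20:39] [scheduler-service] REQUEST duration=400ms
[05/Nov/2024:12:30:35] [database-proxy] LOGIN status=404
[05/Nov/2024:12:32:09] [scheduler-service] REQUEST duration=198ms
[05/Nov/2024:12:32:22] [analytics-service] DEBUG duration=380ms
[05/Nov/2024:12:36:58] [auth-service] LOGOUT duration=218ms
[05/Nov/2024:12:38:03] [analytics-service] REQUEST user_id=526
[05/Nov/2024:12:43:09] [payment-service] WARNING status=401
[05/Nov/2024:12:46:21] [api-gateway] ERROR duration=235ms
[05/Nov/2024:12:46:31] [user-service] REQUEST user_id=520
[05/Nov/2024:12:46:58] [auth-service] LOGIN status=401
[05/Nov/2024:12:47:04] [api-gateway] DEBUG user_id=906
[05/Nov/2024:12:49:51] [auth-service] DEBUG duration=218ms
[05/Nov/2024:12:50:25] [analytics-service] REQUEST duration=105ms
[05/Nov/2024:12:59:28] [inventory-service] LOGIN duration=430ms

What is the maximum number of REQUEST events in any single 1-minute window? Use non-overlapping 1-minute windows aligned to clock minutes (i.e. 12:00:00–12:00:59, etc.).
2

To find the burst window:

1. Divide the log period into non-overlapping 1-minute windows starting at 12:00
2. Count REQUEST events in each window
3. Find the window with maximum count
4. Maximum events in a window: 2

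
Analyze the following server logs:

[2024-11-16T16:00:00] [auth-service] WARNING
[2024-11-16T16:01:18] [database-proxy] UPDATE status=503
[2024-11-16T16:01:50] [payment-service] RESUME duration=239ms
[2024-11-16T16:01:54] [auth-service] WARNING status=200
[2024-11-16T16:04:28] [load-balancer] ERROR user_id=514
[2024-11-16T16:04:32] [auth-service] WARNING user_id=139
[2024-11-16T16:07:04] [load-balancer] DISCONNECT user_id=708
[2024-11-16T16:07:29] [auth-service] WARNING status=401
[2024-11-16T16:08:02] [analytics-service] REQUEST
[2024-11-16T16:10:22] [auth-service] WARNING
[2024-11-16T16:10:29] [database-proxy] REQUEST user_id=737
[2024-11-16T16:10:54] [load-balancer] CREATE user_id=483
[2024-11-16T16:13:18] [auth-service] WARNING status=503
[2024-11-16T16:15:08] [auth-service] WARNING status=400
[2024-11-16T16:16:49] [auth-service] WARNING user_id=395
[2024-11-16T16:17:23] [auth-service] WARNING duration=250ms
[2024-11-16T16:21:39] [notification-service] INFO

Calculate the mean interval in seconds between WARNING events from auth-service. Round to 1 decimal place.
130.4

To calculate average interval:

1. Find all WARNING events for auth-service in order
2. Calculate time gaps between consecutive events
3. Compute mean of gaps: 1043 / 8 = 130.4 seconds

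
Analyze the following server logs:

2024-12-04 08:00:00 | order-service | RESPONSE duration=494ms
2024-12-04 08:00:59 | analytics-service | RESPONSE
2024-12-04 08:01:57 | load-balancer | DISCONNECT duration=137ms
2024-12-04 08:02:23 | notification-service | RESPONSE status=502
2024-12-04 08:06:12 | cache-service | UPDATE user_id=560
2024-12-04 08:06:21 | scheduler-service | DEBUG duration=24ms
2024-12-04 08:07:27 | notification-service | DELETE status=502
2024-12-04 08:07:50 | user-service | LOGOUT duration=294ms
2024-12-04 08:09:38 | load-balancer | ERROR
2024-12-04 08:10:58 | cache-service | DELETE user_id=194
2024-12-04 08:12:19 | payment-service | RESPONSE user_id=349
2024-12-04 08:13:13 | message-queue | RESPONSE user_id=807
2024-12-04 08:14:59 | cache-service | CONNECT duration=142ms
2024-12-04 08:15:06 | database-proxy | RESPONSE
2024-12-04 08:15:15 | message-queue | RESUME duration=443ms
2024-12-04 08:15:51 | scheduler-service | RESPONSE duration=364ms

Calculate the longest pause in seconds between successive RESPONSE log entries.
596

To find the longest gap:

1. Extract all RESPONSE events in chronological order
2. Calculate time differences between consecutive events
3. Find the maximum difference
4. Longest gap: 596 seconds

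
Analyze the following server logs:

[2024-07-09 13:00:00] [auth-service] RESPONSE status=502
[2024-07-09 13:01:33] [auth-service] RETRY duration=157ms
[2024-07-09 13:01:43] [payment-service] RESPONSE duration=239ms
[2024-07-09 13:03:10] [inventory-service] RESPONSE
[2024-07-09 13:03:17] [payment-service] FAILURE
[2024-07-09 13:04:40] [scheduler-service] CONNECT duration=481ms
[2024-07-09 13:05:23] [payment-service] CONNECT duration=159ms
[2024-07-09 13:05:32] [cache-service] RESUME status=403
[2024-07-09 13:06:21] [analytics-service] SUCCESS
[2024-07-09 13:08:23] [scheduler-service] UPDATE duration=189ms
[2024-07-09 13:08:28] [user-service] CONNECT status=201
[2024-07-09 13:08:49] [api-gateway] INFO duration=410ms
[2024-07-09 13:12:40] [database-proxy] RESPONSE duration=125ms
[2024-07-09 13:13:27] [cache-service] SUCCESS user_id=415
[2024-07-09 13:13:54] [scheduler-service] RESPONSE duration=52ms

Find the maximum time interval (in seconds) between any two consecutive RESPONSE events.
570

To find the longest gap:

1. Extract all RESPONSE events in chronological order
2. Calculate time differences between consecutive events
3. Find the maximum difference
4. Longest gap: 570 seconds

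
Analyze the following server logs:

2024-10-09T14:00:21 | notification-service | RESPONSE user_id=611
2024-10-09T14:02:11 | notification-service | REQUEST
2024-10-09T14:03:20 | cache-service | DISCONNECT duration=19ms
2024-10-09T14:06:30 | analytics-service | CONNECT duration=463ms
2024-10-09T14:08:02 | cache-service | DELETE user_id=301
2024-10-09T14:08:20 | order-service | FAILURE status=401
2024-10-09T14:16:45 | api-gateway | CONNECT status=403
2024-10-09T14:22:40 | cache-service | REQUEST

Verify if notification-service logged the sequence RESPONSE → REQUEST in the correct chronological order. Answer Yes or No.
Yes

To verify sequence order:

1. Find all events in sequence RESPONSE → REQUEST for notification-service
2. Extract their timestamps
3. Check if timestamps are in ascending order
4. Result: Yes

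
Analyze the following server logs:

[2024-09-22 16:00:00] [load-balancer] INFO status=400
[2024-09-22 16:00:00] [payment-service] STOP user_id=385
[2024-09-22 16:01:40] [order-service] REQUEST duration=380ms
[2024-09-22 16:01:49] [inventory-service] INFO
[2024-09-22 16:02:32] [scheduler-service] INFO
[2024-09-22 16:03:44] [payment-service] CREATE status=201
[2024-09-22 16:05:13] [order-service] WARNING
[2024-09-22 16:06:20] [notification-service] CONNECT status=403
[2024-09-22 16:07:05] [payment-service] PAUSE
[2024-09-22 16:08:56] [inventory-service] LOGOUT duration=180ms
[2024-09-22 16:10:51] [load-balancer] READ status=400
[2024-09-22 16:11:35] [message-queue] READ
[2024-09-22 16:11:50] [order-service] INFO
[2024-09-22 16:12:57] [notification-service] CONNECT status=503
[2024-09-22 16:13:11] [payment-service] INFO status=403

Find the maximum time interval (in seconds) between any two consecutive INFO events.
558

To find the longest gap:

1. Extract all INFO events in chronological order
2. Calculate time differences between consecutive events
3. Find the maximum difference
4. Longest gap: 558 seconds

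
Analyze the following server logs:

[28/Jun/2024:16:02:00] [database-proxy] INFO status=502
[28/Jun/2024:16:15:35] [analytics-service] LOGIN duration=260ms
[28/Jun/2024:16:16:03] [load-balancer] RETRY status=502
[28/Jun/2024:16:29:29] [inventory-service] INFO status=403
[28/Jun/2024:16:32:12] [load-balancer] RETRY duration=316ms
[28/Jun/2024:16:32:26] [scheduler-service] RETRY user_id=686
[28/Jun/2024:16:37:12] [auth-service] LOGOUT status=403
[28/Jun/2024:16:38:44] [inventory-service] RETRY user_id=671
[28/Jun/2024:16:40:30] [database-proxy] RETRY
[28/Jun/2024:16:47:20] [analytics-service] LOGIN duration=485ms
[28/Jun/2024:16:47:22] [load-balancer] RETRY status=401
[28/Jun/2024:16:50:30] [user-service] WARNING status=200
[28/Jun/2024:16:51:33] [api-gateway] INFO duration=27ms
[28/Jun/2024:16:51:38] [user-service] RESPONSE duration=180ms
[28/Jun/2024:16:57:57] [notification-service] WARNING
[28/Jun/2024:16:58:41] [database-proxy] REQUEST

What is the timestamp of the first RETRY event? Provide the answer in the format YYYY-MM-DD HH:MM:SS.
2024-06-28 16:16:03

To find the first event:

1. Filter for all RETRY events
2. Sort by timestamp
3. Select the first one
4. Timestamp: 2024-06-28 16:16:03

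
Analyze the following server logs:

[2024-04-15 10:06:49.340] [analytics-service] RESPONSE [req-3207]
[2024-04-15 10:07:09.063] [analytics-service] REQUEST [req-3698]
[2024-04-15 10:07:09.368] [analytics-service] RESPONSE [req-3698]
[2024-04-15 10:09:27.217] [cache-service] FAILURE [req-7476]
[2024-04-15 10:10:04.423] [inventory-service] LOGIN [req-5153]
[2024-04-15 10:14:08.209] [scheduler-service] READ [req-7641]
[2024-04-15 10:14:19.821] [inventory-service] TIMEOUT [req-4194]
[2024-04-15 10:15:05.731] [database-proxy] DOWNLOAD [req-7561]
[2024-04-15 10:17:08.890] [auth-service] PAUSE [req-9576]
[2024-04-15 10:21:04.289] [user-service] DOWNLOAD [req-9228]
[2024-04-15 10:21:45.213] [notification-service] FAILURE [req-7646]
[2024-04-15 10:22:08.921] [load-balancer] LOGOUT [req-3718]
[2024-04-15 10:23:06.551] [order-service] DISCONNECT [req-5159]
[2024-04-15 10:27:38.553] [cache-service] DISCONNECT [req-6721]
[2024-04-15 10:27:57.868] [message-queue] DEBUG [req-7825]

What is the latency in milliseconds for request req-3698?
305

To calculate latency:

1. Find REQUEST with id req-3698: 2024-04-15 10:07:09.063
2. Find RESPONSE with id req-3698: 2024-04-15 10:07:09.368
3. Latency: 2024-04-15 10:07:09.368 - 2024-04-15 10:07:09.063 = 305ms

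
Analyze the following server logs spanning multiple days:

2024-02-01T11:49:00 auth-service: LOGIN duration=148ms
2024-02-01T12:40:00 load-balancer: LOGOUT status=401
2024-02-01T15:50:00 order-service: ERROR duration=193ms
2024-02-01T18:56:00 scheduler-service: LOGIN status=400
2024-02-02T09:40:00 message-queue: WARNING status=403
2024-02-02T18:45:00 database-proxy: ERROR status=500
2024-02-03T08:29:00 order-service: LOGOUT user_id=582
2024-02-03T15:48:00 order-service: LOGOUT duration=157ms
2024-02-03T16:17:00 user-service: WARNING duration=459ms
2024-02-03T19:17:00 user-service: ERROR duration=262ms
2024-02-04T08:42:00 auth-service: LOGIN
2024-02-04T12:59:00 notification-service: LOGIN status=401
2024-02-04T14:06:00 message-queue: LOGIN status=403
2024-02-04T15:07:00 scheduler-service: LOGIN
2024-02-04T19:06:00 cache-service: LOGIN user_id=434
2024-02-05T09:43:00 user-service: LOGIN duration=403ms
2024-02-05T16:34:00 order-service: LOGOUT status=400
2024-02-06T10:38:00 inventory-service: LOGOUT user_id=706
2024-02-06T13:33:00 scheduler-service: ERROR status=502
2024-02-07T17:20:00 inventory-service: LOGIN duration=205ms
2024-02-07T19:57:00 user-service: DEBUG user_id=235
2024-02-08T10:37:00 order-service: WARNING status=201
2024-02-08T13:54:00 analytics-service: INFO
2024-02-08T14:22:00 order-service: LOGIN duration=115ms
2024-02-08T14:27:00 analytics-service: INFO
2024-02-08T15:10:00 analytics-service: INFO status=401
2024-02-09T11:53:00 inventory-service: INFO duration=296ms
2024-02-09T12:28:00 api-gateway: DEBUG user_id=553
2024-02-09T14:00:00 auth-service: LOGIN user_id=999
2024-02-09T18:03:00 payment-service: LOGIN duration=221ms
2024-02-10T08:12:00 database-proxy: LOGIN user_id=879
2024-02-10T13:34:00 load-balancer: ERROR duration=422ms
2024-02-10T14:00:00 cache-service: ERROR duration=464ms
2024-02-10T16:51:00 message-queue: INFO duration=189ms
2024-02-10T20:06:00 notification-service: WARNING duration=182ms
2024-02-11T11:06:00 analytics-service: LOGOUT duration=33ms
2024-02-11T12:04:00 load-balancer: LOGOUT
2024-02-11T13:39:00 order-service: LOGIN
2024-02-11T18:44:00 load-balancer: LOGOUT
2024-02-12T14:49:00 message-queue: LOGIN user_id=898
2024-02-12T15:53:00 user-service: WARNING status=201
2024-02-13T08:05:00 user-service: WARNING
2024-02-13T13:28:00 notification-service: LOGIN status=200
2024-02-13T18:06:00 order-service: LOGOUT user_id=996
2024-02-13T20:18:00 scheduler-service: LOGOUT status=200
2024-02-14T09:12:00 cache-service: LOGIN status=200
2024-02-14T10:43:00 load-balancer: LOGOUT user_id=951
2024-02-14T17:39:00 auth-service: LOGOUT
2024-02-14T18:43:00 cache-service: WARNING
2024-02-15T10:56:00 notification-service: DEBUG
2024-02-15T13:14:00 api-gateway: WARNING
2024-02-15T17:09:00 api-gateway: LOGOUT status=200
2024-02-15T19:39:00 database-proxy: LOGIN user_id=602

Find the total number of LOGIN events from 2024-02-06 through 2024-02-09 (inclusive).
4

To filter by date range:

1. Date range: 2024-02-06 through 2024-02-09, both dates inclusive
2. Filter for LOGIN events whose date falls in this range
3. Count matching events: 4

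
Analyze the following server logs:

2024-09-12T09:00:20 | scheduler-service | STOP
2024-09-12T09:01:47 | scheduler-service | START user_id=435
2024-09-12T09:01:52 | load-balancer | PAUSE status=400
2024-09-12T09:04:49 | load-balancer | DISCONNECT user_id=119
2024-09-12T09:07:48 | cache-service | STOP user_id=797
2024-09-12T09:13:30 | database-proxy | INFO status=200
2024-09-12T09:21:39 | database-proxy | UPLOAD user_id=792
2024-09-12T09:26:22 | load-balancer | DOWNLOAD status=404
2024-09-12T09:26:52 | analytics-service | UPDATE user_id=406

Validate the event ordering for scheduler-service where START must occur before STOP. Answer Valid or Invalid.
Invalid

To validate ordering:

1. Required order: START → STOP
2. Rule: START must occur before STOP
3. Check actual order of events for scheduler-service
4. Result: Invalid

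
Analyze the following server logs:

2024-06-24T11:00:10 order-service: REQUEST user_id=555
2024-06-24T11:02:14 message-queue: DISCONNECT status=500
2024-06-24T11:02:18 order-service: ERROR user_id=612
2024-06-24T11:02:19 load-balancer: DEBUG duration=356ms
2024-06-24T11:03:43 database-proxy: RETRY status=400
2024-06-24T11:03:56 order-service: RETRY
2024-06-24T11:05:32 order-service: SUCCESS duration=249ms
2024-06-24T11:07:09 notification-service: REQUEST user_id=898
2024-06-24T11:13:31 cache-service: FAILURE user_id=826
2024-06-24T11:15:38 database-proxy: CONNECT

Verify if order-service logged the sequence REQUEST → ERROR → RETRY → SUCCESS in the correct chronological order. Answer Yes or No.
Yes

To verify sequence order:

1. Find all events in sequence REQUEST → ERROR → RETRY → SUCCESS for order-service
2. Extract their timestamps
3. Check if timestamps are in ascending order
4. Result: Yes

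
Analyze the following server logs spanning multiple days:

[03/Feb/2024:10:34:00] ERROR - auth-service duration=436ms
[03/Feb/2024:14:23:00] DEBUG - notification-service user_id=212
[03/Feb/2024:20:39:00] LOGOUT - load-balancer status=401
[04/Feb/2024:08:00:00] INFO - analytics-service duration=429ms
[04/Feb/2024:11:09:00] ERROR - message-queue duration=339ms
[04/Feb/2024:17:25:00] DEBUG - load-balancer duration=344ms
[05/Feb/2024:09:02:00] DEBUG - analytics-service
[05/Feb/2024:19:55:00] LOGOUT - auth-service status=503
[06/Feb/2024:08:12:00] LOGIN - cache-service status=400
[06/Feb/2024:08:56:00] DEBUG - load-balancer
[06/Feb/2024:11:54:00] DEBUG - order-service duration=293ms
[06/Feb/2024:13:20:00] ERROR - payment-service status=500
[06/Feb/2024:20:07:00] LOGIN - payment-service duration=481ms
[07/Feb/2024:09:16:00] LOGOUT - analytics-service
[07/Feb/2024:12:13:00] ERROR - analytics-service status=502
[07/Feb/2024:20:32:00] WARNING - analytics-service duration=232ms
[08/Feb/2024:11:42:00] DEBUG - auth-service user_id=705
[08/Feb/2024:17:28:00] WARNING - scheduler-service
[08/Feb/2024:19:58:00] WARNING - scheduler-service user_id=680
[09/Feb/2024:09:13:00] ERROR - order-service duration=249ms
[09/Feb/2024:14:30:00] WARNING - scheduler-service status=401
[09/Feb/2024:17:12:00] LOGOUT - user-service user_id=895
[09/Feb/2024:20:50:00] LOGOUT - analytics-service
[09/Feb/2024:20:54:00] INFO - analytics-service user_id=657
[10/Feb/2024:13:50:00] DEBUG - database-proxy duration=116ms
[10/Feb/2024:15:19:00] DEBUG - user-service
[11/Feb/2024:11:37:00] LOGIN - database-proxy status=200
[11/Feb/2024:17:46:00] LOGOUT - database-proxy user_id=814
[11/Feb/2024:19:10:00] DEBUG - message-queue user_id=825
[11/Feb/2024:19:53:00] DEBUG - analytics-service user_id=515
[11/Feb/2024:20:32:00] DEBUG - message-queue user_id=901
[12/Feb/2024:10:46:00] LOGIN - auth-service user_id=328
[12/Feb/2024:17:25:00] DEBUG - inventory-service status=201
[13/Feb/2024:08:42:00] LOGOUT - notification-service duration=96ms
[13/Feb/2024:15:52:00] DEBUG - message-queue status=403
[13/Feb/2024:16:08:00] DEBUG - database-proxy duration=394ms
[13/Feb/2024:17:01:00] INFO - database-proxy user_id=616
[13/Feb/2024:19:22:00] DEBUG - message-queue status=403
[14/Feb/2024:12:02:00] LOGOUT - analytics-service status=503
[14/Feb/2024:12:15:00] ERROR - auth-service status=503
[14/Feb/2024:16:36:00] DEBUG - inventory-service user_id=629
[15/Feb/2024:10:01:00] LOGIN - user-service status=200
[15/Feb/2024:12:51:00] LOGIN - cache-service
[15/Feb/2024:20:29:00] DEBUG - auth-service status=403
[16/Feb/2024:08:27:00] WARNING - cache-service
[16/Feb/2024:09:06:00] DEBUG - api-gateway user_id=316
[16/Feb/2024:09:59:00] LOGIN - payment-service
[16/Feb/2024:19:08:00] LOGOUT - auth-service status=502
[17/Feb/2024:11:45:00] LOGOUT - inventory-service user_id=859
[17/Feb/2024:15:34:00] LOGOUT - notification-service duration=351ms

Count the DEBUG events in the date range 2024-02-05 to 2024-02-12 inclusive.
10

To filter by date range:

1. Date range: 2024-02-05 through 2024-02-12, both dates inclusive
2. Filter for DEBUG events whose date falls in this range
3. Count matching events: 10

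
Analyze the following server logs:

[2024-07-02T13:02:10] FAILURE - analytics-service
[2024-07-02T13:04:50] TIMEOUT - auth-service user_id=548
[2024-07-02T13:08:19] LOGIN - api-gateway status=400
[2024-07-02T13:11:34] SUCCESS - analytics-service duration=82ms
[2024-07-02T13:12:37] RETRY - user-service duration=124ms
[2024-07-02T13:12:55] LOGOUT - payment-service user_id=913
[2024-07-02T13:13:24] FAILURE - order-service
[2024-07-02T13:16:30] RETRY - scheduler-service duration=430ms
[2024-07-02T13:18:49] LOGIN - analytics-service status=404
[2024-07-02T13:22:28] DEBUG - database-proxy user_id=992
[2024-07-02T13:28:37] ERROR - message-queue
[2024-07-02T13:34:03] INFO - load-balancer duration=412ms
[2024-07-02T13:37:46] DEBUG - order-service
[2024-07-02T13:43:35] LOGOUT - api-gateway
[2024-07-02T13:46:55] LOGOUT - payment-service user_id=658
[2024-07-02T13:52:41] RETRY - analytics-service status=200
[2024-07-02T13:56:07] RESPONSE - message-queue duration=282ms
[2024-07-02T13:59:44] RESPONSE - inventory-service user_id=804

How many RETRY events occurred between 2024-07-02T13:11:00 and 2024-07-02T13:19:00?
2

To count events in the time window:

1. Window boundaries: 2024-07-02T13:11:00 to 2024-07-02T13:19:00
2. Filter for RETRY events within this window
3. Count matching events: 2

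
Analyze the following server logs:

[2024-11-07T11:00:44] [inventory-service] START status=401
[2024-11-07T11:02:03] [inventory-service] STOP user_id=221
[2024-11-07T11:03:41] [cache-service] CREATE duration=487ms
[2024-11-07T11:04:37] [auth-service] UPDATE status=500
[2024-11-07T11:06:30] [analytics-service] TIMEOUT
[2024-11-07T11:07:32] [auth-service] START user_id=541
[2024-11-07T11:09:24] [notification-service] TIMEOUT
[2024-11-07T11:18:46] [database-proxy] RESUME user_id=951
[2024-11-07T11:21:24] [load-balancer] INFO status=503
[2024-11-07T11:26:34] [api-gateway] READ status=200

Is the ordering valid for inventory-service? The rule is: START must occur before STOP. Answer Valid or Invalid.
Valid

To validate ordering:

1. Required order: START → STOP
2. Rule: START must occur before STOP
3. Check actual order of events for inventory-service
4. Result: Valid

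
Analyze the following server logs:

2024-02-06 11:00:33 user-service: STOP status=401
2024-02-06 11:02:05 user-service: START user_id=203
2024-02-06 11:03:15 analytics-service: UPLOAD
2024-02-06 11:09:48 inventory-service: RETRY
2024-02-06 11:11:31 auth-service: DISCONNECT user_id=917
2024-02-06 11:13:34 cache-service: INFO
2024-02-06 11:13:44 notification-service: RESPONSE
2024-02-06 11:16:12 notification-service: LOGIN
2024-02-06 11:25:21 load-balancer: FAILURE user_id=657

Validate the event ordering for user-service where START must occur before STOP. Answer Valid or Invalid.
Invalid

To validate ordering:

1. Required order: START → STOP
2. Rule: START must occur before STOP
3. Check actual order of events for user-service
4. Result: Invalid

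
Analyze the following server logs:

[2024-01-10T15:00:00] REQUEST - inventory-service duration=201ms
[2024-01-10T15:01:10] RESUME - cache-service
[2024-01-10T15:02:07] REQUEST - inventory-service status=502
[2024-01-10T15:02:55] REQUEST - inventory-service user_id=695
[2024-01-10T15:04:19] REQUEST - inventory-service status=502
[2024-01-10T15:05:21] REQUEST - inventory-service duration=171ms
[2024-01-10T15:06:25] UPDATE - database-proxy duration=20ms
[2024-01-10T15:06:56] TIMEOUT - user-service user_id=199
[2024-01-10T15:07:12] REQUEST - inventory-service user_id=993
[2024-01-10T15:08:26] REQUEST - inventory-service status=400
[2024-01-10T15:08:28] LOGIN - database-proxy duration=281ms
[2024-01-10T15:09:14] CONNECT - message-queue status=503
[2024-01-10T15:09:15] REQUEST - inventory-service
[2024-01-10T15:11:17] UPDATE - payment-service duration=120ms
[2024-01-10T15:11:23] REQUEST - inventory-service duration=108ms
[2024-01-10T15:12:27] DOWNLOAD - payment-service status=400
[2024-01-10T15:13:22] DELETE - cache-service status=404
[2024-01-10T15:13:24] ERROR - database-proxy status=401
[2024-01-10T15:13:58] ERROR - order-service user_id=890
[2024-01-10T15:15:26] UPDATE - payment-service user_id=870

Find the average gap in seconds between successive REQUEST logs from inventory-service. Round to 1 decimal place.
85.4

To calculate average interval:

1. Find all REQUEST events for inventory-service in order
2. Calculate time gaps between consecutive events
3. Compute mean of gaps: 683 / 8 = 85.4 seconds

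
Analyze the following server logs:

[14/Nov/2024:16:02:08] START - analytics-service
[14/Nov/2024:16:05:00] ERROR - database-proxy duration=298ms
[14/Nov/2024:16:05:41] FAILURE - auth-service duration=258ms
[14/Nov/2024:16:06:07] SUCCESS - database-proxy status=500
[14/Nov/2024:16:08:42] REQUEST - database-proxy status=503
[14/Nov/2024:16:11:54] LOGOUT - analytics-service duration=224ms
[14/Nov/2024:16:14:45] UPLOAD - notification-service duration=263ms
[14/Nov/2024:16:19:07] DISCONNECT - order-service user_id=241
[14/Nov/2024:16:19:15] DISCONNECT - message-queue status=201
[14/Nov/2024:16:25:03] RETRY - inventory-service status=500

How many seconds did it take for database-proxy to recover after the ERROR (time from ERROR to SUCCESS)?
67

To calculate recovery time:

1. Find ERROR event for database-proxy: 14/Nov/2024:16:05:00
2. Find next SUCCESS event for database-proxy: 14/Nov/2024:16:06:07
3. Recovery time: 14/Nov/2024:16:06:07 - 14/Nov/2024:16:05:00 = 67 seconds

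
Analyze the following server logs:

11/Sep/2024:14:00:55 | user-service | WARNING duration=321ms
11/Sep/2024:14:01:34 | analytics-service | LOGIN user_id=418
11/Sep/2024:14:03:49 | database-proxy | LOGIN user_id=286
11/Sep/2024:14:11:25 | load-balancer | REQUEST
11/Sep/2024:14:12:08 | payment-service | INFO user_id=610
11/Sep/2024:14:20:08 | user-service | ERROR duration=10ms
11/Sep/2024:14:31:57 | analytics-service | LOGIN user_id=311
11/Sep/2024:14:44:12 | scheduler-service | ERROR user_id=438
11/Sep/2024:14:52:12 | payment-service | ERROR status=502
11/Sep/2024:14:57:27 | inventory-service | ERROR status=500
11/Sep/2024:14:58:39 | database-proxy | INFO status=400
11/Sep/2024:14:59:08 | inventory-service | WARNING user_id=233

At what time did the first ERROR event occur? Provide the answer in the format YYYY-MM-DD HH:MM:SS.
2024-09-11 14:20:08

To find the first event:

1. Filter for all ERROR events
2. Sort by timestamp
3. Select the first one
4. Timestamp: 2024-09-11 14:20:08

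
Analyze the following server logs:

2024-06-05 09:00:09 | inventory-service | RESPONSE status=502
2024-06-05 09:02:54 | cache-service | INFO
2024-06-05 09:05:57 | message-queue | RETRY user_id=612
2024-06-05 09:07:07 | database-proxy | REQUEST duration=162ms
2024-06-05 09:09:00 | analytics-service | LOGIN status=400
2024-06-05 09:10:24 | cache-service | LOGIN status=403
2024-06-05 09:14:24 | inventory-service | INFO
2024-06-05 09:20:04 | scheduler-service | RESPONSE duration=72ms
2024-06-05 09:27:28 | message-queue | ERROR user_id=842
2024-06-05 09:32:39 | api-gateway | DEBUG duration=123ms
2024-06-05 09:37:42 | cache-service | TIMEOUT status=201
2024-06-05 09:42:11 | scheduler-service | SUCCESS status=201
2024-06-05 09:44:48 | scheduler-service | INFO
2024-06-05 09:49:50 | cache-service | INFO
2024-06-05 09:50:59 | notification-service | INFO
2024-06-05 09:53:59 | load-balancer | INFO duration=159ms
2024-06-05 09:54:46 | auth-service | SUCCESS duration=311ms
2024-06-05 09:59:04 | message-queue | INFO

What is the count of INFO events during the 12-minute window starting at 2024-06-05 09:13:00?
1

To count events in the time window:

1. Window boundaries: 2024-06-05 09:13:00 to 2024-06-05 09:25:00
2. Filter for INFO events within this window
3. Count matching events: 1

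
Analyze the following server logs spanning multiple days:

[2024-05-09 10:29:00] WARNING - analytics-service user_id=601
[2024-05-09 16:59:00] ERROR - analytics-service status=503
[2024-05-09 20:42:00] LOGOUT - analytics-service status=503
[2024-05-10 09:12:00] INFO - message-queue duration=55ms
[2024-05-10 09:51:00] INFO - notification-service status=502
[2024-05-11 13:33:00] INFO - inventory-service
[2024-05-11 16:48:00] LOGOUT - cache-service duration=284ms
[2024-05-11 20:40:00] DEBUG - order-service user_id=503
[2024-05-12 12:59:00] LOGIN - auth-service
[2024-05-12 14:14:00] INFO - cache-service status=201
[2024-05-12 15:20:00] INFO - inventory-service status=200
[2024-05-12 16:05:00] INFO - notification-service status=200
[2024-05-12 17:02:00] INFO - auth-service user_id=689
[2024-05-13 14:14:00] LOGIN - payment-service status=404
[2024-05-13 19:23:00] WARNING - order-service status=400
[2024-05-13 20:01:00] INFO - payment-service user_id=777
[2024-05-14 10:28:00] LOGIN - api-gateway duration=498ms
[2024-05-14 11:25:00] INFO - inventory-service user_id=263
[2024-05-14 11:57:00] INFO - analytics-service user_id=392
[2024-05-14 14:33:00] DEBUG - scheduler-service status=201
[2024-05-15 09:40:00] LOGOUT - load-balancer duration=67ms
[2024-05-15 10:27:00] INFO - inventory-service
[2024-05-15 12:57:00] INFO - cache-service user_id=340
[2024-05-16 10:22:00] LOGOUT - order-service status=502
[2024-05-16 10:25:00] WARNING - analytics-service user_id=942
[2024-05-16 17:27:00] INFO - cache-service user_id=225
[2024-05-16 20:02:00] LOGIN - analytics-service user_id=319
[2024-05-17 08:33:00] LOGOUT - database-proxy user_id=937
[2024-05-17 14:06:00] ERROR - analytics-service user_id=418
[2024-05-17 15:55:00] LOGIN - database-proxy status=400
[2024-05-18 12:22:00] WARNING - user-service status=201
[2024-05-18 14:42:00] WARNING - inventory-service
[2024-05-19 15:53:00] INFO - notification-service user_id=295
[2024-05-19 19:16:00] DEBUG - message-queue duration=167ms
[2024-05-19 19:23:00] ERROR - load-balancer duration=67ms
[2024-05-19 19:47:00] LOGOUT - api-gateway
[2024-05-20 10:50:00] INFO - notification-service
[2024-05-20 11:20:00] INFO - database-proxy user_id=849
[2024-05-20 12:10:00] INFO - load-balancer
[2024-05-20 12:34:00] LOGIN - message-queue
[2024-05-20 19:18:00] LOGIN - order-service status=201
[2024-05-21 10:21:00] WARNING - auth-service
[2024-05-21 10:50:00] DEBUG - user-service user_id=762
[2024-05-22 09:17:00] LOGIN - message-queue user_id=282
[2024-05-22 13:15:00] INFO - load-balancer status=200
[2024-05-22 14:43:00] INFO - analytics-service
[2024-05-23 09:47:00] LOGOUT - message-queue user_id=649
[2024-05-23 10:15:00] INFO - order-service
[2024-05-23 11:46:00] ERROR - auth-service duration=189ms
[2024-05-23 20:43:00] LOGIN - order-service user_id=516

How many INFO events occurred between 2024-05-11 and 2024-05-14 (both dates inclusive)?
8

To filter by date range:

1. Date range: 2024-05-11 through 2024-05-14, both dates inclusive
2. Filter for INFO events whose date falls in this range
3. Count matching events: 8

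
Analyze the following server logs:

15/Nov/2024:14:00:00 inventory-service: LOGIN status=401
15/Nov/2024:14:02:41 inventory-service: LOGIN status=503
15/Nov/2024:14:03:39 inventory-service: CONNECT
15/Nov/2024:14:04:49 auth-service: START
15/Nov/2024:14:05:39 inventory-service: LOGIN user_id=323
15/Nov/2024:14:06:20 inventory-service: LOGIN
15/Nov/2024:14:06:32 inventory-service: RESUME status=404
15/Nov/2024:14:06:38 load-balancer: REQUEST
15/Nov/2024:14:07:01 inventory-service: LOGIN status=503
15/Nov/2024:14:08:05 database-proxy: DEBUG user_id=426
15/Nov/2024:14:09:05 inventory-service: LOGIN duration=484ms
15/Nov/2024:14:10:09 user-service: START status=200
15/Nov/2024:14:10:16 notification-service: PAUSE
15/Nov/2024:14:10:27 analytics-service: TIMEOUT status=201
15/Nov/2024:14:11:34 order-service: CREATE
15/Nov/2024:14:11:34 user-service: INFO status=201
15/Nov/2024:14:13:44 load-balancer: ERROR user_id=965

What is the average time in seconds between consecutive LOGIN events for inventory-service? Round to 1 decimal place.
109.0

To calculate average interval:

1. Find all LOGIN events for inventory-service in order
2. Calculate time gaps between consecutive events
3. Compute mean of gaps: 545 / 5 = 109.0 seconds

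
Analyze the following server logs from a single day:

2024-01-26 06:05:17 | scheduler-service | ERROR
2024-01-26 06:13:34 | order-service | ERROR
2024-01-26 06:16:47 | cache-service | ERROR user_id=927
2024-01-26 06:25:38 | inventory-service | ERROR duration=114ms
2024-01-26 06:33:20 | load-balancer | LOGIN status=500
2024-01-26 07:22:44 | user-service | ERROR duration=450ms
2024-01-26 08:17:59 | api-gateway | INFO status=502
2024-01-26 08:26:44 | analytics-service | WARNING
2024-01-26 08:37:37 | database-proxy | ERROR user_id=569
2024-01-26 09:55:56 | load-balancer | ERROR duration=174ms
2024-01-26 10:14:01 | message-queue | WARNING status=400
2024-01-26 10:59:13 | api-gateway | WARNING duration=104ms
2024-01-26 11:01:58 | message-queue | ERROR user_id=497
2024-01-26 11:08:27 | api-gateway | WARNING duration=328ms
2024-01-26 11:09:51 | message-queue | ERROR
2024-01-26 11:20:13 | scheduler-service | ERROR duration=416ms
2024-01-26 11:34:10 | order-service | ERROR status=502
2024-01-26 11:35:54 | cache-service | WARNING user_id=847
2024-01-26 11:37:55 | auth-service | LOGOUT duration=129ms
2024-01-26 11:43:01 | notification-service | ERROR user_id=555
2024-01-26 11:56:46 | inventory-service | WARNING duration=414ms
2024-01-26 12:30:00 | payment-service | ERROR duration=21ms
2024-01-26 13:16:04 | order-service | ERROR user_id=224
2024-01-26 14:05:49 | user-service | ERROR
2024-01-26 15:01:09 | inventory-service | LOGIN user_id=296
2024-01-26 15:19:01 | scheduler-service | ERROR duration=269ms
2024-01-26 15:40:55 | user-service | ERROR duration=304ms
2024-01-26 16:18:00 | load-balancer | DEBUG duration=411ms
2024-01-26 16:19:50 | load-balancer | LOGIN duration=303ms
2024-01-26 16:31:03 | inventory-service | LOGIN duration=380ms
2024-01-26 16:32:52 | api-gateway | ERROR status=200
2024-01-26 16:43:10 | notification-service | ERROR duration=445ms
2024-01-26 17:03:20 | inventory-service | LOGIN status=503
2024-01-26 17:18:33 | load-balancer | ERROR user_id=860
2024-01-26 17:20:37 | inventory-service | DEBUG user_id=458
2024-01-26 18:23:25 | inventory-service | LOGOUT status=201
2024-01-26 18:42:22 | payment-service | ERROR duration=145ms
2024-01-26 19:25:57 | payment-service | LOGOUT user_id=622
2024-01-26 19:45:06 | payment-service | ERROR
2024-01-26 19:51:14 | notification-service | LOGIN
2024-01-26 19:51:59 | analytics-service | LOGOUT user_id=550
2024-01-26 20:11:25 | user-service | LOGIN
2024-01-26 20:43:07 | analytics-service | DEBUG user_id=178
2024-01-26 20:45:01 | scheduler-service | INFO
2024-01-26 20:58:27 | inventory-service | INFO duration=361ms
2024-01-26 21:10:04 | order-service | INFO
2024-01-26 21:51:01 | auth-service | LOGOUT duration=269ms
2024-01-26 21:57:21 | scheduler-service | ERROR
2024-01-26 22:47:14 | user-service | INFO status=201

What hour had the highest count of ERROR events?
11

To find the peak hour:

1. Group all ERROR events by hour
2. Count events in each hour
3. Find hour with maximum count
4. Peak hour: 11 (with 5 events)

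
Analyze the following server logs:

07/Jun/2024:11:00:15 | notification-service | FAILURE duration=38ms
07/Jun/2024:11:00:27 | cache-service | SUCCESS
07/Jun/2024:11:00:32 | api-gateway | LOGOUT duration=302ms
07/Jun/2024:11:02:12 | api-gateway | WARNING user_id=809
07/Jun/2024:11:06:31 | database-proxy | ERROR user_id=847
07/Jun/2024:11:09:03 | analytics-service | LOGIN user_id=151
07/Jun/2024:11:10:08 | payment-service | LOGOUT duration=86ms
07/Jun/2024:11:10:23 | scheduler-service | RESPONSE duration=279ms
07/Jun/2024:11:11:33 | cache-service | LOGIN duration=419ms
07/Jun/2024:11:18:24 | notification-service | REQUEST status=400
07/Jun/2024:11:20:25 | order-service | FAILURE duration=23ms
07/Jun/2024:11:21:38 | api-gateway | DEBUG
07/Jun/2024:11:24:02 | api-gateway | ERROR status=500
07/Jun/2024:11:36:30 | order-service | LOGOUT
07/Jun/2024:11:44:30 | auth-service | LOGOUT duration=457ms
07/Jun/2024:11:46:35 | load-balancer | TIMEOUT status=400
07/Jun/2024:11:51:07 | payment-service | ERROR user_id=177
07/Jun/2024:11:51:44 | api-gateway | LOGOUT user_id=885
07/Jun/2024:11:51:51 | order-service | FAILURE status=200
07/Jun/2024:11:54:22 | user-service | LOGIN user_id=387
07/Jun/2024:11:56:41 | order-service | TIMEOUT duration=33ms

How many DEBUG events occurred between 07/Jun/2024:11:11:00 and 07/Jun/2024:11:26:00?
1

To count events in the time window:

1. Window boundaries: 07/Jun/2024:11:11:00 to 07/Jun/2024:11:26:00
2. Filter for DEBUG events within this window
3. Count matching events: 1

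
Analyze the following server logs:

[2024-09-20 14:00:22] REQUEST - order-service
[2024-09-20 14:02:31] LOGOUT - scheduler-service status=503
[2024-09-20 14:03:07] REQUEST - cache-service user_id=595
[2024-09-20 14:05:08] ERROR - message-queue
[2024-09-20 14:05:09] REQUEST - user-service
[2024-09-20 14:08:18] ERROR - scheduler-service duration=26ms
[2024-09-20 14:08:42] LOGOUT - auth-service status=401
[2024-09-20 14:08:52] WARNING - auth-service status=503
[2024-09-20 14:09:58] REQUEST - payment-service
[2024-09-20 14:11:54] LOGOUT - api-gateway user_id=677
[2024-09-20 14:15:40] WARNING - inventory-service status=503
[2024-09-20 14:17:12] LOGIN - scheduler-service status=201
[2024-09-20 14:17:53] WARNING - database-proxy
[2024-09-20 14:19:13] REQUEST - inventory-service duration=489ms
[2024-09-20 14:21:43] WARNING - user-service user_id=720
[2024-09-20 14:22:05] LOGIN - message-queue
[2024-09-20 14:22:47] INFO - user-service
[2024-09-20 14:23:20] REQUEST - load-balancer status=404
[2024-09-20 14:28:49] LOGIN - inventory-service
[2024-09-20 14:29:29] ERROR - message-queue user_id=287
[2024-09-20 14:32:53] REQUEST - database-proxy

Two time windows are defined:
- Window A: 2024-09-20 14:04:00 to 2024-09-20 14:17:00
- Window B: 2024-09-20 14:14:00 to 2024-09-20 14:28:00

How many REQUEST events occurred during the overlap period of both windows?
0

To find overlap events:

1. Window A: 2024-09-20 14:04:00 to 2024-09-20 14:17:00
2. Window B: 2024-09-20 14:14:00 to 2024-09-20 14:28:00
3. Overlap period: 2024-09-20 14:14:00 to 2024-09-20 14:17:00
4. Count REQUEST events in overlap: 0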